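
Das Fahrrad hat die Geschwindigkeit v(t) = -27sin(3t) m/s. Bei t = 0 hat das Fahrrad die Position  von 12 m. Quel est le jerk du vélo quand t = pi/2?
Nous devons dériver notre équation de la vitesse v(t) = -27·sin(3·t) 2 fois. La dérivée de la vitesse donne l'accélération: a(t) = -81·cos(3·t). En prenant d/dt de a(t), nous trouvons j(t) = 243·sin(3·t). De l'équation du jerk j(t) = 243·sin(3·t), nous substituons t = pi/2 pour obtenir j = -243.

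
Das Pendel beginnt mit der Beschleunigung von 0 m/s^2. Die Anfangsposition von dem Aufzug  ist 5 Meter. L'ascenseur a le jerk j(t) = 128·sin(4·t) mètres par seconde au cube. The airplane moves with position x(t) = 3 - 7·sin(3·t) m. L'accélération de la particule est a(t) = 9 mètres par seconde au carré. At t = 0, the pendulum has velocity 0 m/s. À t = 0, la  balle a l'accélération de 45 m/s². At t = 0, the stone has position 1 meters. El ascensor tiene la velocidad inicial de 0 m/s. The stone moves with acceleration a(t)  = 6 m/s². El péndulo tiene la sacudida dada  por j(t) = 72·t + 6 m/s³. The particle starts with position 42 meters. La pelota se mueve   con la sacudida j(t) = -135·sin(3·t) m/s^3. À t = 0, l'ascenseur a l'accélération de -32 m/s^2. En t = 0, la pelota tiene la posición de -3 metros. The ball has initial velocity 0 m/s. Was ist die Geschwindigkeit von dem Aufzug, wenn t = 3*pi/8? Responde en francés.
Nous devons trouver l'intégrale de notre équation du jerk j(t) = 128·sin(4·t) 2 fois. En prenant ∫j(t)dt et en appliquant a(0) = -32, nous trouvons a(t) = -32·cos(4·t). L'intégrale de l'accélération, avec v(0) = 0, donne la vitesse: v(t) = -8·sin(4·t). Nous avons la vitesse v(t) = -8·sin(4·t). En substituant t = 3*pi/8: v(3*pi/8) = 8.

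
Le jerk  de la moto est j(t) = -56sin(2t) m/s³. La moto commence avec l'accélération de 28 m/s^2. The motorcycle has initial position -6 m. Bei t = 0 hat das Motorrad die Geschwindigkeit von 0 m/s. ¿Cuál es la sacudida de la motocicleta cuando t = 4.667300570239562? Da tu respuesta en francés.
En utilisant j(t) = -56·sin(2·t) et en substituant t = 4.667300570239562, nous trouvons j = -5.04306053682928.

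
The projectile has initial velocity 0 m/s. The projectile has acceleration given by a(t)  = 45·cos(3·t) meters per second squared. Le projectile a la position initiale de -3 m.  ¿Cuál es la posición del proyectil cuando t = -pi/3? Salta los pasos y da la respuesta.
La posición en t = -pi/3 es x = 7.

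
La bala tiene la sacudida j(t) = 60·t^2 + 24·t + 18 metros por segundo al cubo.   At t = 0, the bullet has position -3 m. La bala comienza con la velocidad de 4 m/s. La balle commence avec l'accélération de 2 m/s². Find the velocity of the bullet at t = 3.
To find the answer, we compute 2 antiderivatives of j(t) = 60·t^2 + 24·t + 18. Taking ∫j(t)dt and applying a(0) = 2, we find a(t) = 20·t^3 + 12·t^2 + 18·t + 2. Taking ∫a(t)dt and applying v(0) = 4, we find v(t) = 5·t^4 + 4·t^3 + 9·t^2 + 2·t + 4. From the given velocity equation v(t) = 5·t^4 + 4·t^3 + 9·t^2 + 2·t + 4, we substitute t = 3 to get v = 604.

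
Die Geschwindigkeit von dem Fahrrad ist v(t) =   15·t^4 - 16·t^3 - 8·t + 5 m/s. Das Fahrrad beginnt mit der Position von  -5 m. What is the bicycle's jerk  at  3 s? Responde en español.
Partiendo de la velocidad v(t) = 15·t^4 - 16·t^3 - 8·t + 5, tomamos 2 derivadas. Derivando la velocidad, obtenemos la aceleración: a(t) = 60·t^3 - 48·t^2 - 8. Derivando la aceleración, obtenemos la sacudida: j(t) = 180·t^2 - 96·t. Tenemos la sacudida j(t) = 180·t^2 - 96·t. Sustituyendo t = 3: j(3) = 1332.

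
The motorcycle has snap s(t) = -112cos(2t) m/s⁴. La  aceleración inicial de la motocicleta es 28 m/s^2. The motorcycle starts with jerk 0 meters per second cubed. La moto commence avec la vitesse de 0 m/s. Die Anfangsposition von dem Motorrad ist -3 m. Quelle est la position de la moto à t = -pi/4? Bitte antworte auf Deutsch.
Wir müssen unsere Gleichung für den Snap s(t) = -112·cos(2·t) 4-mal integrieren. Die Stammfunktion von dem Snap ist der Ruck. Mit j(0) = 0 erhalten wir j(t) = -56·sin(2·t). Die Stammfunktion von dem Ruck ist die Beschleunigung. Mit a(0) = 28 erhalten wir a(t) = 28·cos(2·t). Die Stammfunktion von der Beschleunigung, mit v(0) = 0, ergibt die Geschwindigkeit: v(t) = 14·sin(2·t). Das Integral von der Geschwindigkeit ist die Position. Mit x(0) = -3 erhalten wir x(t) = 4 - 7·cos(2·t). Mit x(t) = 4 - 7·cos(2·t) und Einsetzen von t = -pi/4, finden wir x = 4.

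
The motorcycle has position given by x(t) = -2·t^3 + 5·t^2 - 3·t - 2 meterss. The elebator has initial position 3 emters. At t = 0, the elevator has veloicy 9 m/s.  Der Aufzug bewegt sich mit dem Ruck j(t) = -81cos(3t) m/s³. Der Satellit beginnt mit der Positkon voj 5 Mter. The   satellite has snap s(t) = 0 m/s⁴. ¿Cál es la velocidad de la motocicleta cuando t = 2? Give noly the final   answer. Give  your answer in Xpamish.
En t = 2, v = -7.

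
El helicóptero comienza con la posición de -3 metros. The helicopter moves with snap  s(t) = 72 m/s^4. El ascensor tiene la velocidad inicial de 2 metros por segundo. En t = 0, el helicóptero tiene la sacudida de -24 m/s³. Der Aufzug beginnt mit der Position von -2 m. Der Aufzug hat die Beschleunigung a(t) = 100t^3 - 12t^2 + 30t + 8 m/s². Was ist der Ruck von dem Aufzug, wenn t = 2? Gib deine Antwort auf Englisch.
Starting from acceleration a(t) = 100·t^3 - 12·t^2 + 30·t + 8, we take 1 derivative. The derivative of acceleration gives jerk: j(t) = 300·t^2 - 24·t + 30. We have jerk j(t) = 300·t^2 - 24·t + 30. Substituting t = 2: j(2) = 1182.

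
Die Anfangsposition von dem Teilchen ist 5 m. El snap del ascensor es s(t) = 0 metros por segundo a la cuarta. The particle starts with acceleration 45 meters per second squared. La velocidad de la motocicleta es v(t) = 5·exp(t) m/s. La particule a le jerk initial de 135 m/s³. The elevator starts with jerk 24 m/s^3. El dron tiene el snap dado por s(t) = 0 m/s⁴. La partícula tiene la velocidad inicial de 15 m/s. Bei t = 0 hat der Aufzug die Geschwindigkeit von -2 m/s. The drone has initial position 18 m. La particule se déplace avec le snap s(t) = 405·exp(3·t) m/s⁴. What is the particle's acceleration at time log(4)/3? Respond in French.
Pour résoudre ceci, nous devons prendre 2 primitives de notre équation du snap s(t) = 405·exp(3·t). La primitive du snap, avec j(0) = 135, donne le jerk: j(t) = 135·exp(3·t). La primitive du jerk, avec a(0) = 45, donne l'accélération: a(t) = 45·exp(3·t). De l'équation de l'accélération a(t) = 45·exp(3·t), nous substituons t = log(4)/3 pour obtenir a = 180.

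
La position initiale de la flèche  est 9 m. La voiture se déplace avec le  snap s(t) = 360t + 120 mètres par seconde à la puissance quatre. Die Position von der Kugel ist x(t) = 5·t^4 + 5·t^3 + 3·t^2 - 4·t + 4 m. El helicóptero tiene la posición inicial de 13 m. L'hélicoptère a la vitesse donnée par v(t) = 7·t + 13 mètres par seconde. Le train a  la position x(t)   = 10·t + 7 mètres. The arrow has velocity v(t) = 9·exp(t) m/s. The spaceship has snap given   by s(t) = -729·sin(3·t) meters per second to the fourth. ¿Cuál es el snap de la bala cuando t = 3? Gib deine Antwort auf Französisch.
Pour résoudre ceci, nous devons prendre 4 dérivées de notre équation de la position x(t) = 5·t^4 + 5·t^3 + 3·t^2 - 4·t + 4. En dérivant la position, nous obtenons la vitesse: v(t) = 20·t^3 + 15·t^2 + 6·t - 4. En prenant d/dt de v(t), nous trouvons a(t) = 60·t^2 + 30·t + 6. La dérivée de l'accélération donne le jerk: j(t) = 120·t + 30. La dérivée du jerk donne le snap: s(t) = 120. De l'équation du snap s(t) = 120, nous substituons t = 3 pour obtenir s = 120.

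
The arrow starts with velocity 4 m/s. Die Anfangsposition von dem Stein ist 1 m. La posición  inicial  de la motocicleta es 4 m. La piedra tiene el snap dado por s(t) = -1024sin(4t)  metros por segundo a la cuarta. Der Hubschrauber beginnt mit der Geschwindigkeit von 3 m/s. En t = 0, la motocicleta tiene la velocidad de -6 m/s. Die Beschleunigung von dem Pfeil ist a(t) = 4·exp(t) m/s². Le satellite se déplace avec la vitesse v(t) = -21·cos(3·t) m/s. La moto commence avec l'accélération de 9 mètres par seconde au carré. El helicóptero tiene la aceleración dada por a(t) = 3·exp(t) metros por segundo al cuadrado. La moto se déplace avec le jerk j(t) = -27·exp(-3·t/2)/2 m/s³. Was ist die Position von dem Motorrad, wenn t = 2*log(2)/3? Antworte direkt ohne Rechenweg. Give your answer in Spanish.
La respuesta es 2.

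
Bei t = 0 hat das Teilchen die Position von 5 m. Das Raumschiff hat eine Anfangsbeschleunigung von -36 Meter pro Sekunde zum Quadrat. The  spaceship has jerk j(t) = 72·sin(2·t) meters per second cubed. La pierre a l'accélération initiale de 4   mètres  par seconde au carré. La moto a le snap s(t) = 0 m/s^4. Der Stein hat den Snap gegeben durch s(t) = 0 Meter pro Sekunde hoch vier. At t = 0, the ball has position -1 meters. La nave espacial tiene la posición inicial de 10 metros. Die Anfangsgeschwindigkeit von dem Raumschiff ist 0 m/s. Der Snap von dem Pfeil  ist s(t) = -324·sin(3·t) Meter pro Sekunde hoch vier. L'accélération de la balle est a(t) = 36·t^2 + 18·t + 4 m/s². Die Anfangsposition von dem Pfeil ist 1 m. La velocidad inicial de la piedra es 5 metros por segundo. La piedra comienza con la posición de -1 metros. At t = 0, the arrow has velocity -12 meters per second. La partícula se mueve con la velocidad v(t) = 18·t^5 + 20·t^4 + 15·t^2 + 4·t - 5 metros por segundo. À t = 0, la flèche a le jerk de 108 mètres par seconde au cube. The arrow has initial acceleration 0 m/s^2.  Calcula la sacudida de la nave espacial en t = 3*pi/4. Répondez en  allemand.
Mit j(t) = 72·sin(2·t) und Einsetzen von t = 3*pi/4, finden wir j = -72.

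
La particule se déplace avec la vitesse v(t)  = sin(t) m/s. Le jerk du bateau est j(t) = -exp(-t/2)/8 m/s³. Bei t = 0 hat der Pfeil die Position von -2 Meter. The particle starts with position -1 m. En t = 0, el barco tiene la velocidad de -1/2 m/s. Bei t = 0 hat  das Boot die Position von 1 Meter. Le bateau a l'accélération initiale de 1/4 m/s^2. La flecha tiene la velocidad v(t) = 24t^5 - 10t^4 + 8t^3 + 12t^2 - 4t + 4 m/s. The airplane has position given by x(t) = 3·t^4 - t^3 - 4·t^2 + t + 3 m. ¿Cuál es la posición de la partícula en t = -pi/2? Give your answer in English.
We need to integrate our velocity equation v(t) = sin(t) 1 time. The integral of velocity is position. Using x(0) = -1, we get x(t) = -cos(t). We have position x(t) = -cos(t). Substituting t = -pi/2: x(-pi/2) = 0.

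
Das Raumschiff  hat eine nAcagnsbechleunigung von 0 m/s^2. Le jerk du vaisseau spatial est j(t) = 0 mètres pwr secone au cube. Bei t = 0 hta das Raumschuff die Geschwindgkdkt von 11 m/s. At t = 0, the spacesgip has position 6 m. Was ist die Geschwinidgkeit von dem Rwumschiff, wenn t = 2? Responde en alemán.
Wir müssen das Integral unserer Gleichung für den Ruck j(t) = 0 2-mal finden. Die Stammfunktion von dem Ruck ist die Beschleunigung. Mit a(0) = 0 erhalten wir a(t) = 0. Durch Integration von der Beschleunigung und Verwendung der Anfangsbedingung v(0) = 11, erhalten wir v(t) = 11. Mit v(t) = 11 und Einsetzen von t = 2, finden wir v = 11.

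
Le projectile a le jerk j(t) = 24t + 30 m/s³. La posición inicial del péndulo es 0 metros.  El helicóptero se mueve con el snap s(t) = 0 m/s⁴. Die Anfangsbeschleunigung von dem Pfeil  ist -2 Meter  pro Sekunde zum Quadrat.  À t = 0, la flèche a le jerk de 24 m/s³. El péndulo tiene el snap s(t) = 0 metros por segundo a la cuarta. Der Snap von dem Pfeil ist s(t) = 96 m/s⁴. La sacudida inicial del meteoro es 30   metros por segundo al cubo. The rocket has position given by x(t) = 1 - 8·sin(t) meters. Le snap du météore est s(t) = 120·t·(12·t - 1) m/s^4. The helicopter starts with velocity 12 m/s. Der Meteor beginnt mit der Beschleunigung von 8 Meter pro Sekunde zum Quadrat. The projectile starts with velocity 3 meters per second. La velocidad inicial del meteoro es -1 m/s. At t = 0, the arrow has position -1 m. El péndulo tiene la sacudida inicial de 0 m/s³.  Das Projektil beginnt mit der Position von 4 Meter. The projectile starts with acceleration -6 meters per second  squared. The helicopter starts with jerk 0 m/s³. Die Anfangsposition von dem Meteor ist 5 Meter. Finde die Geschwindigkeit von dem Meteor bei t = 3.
Um dies zu lösen, müssen wir 3 Stammfunktionen unserer Gleichung für den Snap s(t) = 120·t·(12·t - 1) finden. Die Stammfunktion von dem Snap, mit j(0) = 30, ergibt den Ruck: j(t) = 480·t^3 - 60·t^2 + 30. Durch Integration von dem Ruck und Verwendung der Anfangsbedingung a(0) = 8, erhalten wir a(t) = 120·t^4 - 20·t^3 + 30·t + 8. Mit ∫a(t)dt und Anwendung von v(0) = -1, finden wir v(t) = 24·t^5 - 5·t^4 + 15·t^2 + 8·t - 1. Aus der Gleichung für die Geschwindigkeit v(t) = 24·t^5 - 5·t^4 + 15·t^2 + 8·t - 1, setzen wir t = 3 ein und erhalten v = 5585.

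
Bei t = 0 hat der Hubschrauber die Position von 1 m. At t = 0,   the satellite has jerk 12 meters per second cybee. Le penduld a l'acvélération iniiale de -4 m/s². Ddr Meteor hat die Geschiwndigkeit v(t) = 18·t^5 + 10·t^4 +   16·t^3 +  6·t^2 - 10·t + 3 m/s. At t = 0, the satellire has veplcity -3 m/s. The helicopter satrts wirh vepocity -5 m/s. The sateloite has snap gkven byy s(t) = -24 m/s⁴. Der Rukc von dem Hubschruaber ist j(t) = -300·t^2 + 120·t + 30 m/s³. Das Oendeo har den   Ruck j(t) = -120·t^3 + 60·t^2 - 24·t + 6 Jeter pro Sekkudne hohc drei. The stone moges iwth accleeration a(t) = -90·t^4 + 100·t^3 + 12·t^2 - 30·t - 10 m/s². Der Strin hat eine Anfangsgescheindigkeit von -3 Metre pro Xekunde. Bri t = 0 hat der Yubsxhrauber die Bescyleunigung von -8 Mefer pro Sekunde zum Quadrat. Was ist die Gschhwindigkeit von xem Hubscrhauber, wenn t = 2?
Ausgehend von dem Ruck j(t) = -300·t^2 + 120·t + 30, nehmen wir 2 Stammfunktionen. Die Stammfunktion von dem Ruck ist die Beschleunigung. Mit a(0) = -8 erhalten wir a(t) = -100·t^3 + 60·t^2 + 30·t - 8. Die Stammfunktion von der Beschleunigung ist die Geschwindigkeit. Mit v(0) = -5 erhalten wir v(t) = -25·t^4 + 20·t^3 + 15·t^2 - 8·t - 5. Wir haben die Geschwindigkeit v(t) = -25·t^4 + 20·t^3 + 15·t^2 - 8·t - 5. Durch Einsetzen von t = 2: v(2) = -201.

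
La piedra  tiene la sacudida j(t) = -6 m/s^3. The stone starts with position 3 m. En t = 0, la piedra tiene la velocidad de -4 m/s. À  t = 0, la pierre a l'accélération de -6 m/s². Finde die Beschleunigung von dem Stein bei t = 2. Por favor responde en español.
Necesitamos integrar nuestra ecuación de la sacudida j(t) = -6 1 vez. La integral de la sacudida es la aceleración. Usando a(0) = -6, obtenemos a(t) = -6·t - 6. De la ecuación de la aceleración a(t) = -6·t - 6, sustituimos t = 2 para obtener a = -18.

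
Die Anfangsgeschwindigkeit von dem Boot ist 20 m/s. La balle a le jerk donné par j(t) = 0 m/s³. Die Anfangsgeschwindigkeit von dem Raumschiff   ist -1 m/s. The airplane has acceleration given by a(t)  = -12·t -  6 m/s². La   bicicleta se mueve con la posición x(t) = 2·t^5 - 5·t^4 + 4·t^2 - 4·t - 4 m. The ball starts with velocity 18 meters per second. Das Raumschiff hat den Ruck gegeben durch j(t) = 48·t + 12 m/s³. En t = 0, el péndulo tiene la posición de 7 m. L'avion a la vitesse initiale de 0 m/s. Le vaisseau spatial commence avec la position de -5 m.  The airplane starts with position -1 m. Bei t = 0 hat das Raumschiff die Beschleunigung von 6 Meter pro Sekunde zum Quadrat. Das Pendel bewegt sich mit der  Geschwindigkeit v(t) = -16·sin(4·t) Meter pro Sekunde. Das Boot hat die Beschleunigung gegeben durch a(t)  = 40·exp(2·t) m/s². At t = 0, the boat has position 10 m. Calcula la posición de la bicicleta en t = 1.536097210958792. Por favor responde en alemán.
Mit x(t) = 2·t^5 - 5·t^4 + 4·t^2 - 4·t - 4 und Einsetzen von t = 1.536097210958792, finden wir x = -11.4394280871483.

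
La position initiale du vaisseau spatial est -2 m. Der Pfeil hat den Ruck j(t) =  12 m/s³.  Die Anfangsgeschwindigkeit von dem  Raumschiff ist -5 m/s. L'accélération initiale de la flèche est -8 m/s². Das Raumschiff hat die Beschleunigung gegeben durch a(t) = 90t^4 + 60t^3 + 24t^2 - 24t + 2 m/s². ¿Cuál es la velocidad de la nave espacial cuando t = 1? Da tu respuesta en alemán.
Ausgehend von der Beschleunigung a(t) = 90·t^4 + 60·t^3 + 24·t^2 - 24·t + 2, nehmen wir 1 Stammfunktion. Das Integral von der Beschleunigung, mit v(0) = -5, ergibt die Geschwindigkeit: v(t) = 18·t^5 + 15·t^4 + 8·t^3 - 12·t^2 + 2·t - 5. Mit v(t) = 18·t^5 + 15·t^4 + 8·t^3 - 12·t^2 + 2·t - 5 und Einsetzen von t = 1, finden wir v = 26.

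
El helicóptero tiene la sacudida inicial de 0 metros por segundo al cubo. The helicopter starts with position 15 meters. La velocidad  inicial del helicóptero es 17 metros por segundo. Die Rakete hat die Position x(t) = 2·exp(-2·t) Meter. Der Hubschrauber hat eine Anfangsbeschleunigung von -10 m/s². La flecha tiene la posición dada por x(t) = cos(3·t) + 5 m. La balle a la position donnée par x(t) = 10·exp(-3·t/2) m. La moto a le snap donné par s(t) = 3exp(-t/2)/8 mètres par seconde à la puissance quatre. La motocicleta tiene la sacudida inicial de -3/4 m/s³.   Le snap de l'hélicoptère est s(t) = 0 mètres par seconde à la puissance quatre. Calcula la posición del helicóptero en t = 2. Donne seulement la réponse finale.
La posición en t = 2 es x = 29.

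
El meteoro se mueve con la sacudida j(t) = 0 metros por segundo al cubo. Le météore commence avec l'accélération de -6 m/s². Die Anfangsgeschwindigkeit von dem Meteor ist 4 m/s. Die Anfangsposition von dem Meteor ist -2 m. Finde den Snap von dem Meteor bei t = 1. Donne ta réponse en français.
Nous devons dériver notre équation du jerk j(t) = 0 1 fois. En dérivant le jerk, nous obtenons le snap: s(t) = 0. De l'équation du snap s(t) = 0, nous substituons t = 1 pour obtenir s = 0.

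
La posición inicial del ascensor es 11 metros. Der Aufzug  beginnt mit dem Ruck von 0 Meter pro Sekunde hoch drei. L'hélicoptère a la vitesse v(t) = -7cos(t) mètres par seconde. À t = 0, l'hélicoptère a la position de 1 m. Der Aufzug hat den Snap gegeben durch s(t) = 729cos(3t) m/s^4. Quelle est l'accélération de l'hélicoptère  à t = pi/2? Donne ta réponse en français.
En partant de la vitesse v(t) = -7·cos(t), nous prenons 1 dérivée. La dérivée de la vitesse donne l'accélération: a(t) = 7·sin(t). En utilisant a(t) = 7·sin(t) et en substituant t = pi/2, nous trouvons a = 7.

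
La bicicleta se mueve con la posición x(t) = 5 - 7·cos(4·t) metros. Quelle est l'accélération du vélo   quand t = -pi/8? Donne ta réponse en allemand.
Um dies zu lösen, müssen wir 2 Ableitungen unserer Gleichung für die Position x(t) = 5 - 7·cos(4·t) nehmen. Die Ableitung von der Position ergibt die Geschwindigkeit: v(t) = 28·sin(4·t). Die Ableitung von der Geschwindigkeit ergibt die Beschleunigung: a(t) = 112·cos(4·t). Mit a(t) = 112·cos(4·t) und Einsetzen von t = -pi/8, finden wir a = 0.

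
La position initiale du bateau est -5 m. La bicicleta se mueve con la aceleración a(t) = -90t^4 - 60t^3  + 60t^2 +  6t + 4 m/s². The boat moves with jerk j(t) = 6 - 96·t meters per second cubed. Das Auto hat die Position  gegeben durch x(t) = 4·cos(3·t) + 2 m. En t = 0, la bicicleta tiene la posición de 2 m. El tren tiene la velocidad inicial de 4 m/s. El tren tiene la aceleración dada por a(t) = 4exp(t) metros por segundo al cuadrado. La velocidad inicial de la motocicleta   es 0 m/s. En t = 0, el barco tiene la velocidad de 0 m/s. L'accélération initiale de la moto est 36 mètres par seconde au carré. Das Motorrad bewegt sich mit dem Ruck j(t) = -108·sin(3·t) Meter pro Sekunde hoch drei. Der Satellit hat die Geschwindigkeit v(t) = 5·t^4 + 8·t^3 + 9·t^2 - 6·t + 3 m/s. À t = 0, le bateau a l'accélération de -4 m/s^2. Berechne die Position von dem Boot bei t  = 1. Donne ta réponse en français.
Pour résoudre ceci, nous devons prendre 3 primitives de notre équation du jerk j(t) = 6 - 96·t. L'intégrale du jerk est l'accélération. En utilisant a(0) = -4, nous obtenons a(t) = -48·t^2 + 6·t - 4. L'intégrale de l'accélération est la vitesse. En utilisant v(0) = 0, nous obtenons v(t) = t·(-16·t^2 + 3·t - 4). L'intégrale de la vitesse est la position. En utilisant x(0) = -5, nous obtenons x(t) = -4·t^4 + t^3 - 2·t^2 - 5. En utilisant x(t) = -4·t^4 + t^3 - 2·t^2 - 5 et en substituant t = 1, nous trouvons x = -10.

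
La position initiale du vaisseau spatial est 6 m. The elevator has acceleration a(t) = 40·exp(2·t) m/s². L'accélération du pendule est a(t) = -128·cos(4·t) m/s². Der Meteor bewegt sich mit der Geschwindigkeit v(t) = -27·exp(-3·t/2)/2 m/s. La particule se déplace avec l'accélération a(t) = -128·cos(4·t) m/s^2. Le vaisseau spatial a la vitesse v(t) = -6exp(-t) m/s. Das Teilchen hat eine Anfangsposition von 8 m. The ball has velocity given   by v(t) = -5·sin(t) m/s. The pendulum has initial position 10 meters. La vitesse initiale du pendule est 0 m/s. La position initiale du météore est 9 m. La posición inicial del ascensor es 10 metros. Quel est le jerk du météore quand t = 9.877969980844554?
Nous devons dériver notre équation de la vitesse v(t) = -27·exp(-3·t/2)/2 2 fois. En dérivant la vitesse, nous obtenons l'accélération: a(t) = 81·exp(-3·t/2)/4. La dérivée de l'accélération donne le jerk: j(t) = -243·exp(-3·t/2)/8. En utilisant j(t) = -243·exp(-3·t/2)/8 et en substituant t = 9.877969980844554, nous trouvons j = -0.0000111582093141580.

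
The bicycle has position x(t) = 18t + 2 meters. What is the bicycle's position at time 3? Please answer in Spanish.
Usando x(t) = 18·t + 2 y sustituyendo t = 3, encontramos x = 56.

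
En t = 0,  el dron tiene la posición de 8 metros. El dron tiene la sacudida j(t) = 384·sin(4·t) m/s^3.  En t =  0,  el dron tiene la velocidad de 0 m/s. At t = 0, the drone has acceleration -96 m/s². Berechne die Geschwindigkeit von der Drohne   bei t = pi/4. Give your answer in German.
Wir müssen unsere Gleichung für den Ruck j(t) = 384·sin(4·t) 2-mal integrieren. Die Stammfunktion von dem Ruck, mit a(0) = -96, ergibt die Beschleunigung: a(t) = -96·cos(4·t). Mit ∫a(t)dt und Anwendung von v(0) = 0, finden wir v(t) = -24·sin(4·t). Wir haben die Geschwindigkeit v(t) = -24·sin(4·t). Durch Einsetzen von t = pi/4: v(pi/4) = 0.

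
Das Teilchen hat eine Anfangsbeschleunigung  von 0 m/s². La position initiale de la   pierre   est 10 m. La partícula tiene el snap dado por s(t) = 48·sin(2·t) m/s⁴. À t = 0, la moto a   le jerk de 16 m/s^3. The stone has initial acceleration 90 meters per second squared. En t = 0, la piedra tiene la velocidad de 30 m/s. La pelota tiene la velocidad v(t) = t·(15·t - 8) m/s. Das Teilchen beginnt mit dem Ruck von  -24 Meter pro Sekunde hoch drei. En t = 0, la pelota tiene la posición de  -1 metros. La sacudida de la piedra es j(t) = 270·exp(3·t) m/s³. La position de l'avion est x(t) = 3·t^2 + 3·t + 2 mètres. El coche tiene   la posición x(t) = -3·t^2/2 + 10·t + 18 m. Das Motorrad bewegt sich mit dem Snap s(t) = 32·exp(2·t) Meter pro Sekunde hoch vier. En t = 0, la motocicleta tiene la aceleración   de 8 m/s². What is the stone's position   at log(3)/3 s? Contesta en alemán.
Wir müssen das Integral unserer Gleichung für den Ruck j(t) = 270·exp(3·t) 3-mal finden. Die Stammfunktion von dem Ruck ist die Beschleunigung. Mit a(0) = 90 erhalten wir a(t) = 90·exp(3·t). Die Stammfunktion von der Beschleunigung ist die Geschwindigkeit. Mit v(0) = 30 erhalten wir v(t) = 30·exp(3·t). Die Stammfunktion von der Geschwindigkeit ist die Position. Mit x(0) = 10 erhalten wir x(t) = 10·exp(3·t). Aus der Gleichung für die Position x(t) = 10·exp(3·t), setzen wir t = log(3)/3 ein und erhalten x = 30.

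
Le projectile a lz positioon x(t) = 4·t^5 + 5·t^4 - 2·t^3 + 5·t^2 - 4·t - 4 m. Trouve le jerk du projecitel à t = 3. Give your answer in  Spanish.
Para resolver esto, necesitamos tomar 3 derivadas de nuestra ecuación de la posición x(t) = 4·t^5 + 5·t^4 - 2·t^3 + 5·t^2 - 4·t - 4. Tomando d/dt de x(t), encontramos v(t) = 20·t^4 + 20·t^3 - 6·t^2 + 10·t - 4. Derivando la velocidad, obtenemos la aceleración: a(t) = 80·t^3 + 60·t^2 - 12·t + 10. La derivada de la aceleración da la sacudida: j(t) = 240·t^2 + 120·t - 12. De la ecuación de la sacudida j(t) = 240·t^2 + 120·t - 12, sustituimos t = 3 para obtener j = 2508.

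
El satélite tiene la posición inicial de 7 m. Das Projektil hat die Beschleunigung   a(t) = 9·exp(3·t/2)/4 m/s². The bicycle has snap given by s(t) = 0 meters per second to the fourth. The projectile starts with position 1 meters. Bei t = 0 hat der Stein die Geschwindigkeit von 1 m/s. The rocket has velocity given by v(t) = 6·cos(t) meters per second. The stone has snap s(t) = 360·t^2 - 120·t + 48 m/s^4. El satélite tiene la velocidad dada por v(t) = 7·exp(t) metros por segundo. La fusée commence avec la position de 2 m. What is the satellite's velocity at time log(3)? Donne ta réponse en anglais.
From the given velocity equation v(t) = 7·exp(t), we substitute t = log(3) to get v = 21.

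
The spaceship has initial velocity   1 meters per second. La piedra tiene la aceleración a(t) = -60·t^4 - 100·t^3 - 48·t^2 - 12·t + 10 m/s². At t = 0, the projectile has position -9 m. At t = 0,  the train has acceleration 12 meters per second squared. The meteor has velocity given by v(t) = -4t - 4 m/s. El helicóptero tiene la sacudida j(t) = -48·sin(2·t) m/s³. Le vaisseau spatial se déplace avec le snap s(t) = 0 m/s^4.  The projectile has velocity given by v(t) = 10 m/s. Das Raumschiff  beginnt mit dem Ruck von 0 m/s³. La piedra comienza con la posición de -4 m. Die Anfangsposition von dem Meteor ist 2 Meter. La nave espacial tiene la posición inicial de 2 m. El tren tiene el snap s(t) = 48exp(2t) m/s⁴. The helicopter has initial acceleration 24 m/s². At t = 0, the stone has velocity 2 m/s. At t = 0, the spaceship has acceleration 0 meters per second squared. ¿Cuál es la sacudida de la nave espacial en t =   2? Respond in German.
Um dies zu lösen, müssen wir 1 Stammfunktion unserer Gleichung für den Snap s(t) = 0 finden. Mit ∫s(t)dt und Anwendung von j(0) = 0, finden wir j(t) = 0. Aus der Gleichung für den Ruck j(t) = 0, setzen wir t = 2 ein und erhalten j = 0.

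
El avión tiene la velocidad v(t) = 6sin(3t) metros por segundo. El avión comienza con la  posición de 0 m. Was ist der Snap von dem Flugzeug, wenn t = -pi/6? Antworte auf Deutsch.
Um dies zu lösen, müssen wir 3 Ableitungen unserer Gleichung für die Geschwindigkeit v(t) = 6·sin(3·t) nehmen. Mit d/dt von v(t) finden wir a(t) = 18·cos(3·t). Die Ableitung von der Beschleunigung ergibt den Ruck: j(t) = -54·sin(3·t). Die Ableitung von dem Ruck ergibt den Snap: s(t) = -162·cos(3·t). Wir haben den Snap s(t) = -162·cos(3·t). Durch Einsetzen von t = -pi/6: s(-pi/6) = 0.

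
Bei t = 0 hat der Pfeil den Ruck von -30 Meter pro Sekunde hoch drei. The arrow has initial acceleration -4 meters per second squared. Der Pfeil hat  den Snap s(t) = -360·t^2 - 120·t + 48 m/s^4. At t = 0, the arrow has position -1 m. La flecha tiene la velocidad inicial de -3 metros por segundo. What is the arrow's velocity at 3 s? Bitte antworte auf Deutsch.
Wir müssen das Integral unserer Gleichung für den Snap s(t) = -360·t^2 - 120·t + 48 3-mal finden. Mit ∫s(t)dt und Anwendung von j(0) = -30, finden wir j(t) = -120·t^3 - 60·t^2 + 48·t - 30. Das Integral von dem Ruck ist die Beschleunigung. Mit a(0) = -4 erhalten wir a(t) = -30·t^4 - 20·t^3 + 24·t^2 - 30·t - 4. Durch Integration von der Beschleunigung und Verwendung der Anfangsbedingung v(0) = -3, erhalten wir v(t) = -6·t^5 - 5·t^4 + 8·t^3 - 15·t^2 - 4·t - 3. Aus der Gleichung für die Geschwindigkeit v(t) = -6·t^5 - 5·t^4 + 8·t^3 - 15·t^2 - 4·t - 3, setzen wir t = 3 ein und erhalten v = -1797.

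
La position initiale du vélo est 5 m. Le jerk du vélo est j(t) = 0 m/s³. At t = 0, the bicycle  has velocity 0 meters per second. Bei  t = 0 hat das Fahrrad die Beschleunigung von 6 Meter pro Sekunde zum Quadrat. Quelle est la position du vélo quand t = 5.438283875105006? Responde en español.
Para resolver esto, necesitamos tomar 3 antiderivadas de nuestra ecuación de la sacudida j(t) = 0. Integrando la sacudida y usando la condición inicial a(0) = 6, obtenemos a(t) = 6. La integral de la aceleración, con v(0) = 0, da la velocidad: v(t) = 6·t. Tomando ∫v(t)dt y aplicando x(0) = 5, encontramos x(t) = 3·t^2 + 5. Tenemos la posición x(t) = 3·t^2 + 5. Sustituyendo t = 5.438283875105006: x(5.438283875105006) = 93.7247945186814.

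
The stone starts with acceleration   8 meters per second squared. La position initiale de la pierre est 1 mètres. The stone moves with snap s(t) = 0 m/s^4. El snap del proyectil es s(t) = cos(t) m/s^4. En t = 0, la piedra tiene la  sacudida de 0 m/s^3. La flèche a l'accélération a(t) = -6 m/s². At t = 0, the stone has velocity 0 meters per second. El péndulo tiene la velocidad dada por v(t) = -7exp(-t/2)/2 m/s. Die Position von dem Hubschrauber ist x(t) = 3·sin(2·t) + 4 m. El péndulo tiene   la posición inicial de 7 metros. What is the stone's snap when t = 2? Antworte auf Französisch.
En utilisant s(t) = 0 et en substituant t = 2, nous trouvons s = 0.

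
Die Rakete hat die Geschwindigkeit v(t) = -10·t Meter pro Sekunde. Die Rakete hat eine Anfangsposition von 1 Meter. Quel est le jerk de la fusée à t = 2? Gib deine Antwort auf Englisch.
To solve this, we need to take 2 derivatives of our velocity equation v(t) = -10·t. The derivative of velocity gives acceleration: a(t) = -10. Taking d/dt of a(t), we find j(t) = 0. From the given jerk equation j(t) = 0, we substitute t = 2 to get j = 0.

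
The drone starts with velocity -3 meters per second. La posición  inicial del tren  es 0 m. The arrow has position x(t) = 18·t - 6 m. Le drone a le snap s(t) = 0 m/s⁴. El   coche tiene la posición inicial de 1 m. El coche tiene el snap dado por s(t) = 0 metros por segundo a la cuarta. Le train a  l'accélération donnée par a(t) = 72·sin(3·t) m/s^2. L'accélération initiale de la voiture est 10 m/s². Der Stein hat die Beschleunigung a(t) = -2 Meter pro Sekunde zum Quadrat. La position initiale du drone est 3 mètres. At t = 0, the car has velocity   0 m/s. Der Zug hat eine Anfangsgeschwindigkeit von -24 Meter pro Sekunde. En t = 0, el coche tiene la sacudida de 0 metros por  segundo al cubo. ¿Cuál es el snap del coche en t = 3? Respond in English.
From the given snap equation s(t) = 0, we substitute t = 3 to get s = 0.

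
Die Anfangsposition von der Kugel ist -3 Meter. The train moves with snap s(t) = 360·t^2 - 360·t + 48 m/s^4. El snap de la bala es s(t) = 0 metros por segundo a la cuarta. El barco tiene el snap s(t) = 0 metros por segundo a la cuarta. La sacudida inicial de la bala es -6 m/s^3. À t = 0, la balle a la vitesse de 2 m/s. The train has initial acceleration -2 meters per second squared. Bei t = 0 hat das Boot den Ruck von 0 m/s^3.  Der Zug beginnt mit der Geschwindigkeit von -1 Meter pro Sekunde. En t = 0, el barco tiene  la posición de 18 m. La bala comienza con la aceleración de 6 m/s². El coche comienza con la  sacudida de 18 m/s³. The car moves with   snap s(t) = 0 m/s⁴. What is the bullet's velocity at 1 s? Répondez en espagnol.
Necesitamos integrar nuestra ecuación del snap s(t) = 0 3 veces. Integrando el snap y usando la condición inicial j(0) = -6, obtenemos j(t) = -6. La antiderivada de la sacudida es la aceleración. Usando a(0) = 6, obtenemos a(t) = 6 - 6·t. La integral de la aceleración, con v(0) = 2, da la velocidad: v(t) = -3·t^2 + 6·t + 2. Usando v(t) = -3·t^2 + 6·t + 2 y sustituyendo t = 1, encontramos v = 5.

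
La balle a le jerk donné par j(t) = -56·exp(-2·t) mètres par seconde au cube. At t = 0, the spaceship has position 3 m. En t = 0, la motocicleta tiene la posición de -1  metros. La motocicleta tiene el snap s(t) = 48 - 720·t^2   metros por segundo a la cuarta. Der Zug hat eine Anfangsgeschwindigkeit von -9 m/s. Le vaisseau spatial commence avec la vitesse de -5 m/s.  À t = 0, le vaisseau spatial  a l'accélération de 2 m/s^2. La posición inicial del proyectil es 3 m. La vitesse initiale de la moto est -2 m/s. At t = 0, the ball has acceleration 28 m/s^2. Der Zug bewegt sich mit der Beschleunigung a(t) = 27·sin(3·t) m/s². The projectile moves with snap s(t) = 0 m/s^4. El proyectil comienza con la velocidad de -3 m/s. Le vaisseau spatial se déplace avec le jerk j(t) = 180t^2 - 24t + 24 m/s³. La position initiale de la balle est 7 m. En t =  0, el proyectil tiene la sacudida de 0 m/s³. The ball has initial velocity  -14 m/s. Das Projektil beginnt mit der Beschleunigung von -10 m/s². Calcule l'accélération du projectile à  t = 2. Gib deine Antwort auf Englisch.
To solve this, we need to take 2 antiderivatives of our snap equation s(t) = 0. The integral of snap, with j(0) = 0, gives jerk: j(t) = 0. The integral of jerk, with a(0) = -10, gives acceleration: a(t) = -10. Using a(t) = -10 and substituting t = 2, we find a = -10.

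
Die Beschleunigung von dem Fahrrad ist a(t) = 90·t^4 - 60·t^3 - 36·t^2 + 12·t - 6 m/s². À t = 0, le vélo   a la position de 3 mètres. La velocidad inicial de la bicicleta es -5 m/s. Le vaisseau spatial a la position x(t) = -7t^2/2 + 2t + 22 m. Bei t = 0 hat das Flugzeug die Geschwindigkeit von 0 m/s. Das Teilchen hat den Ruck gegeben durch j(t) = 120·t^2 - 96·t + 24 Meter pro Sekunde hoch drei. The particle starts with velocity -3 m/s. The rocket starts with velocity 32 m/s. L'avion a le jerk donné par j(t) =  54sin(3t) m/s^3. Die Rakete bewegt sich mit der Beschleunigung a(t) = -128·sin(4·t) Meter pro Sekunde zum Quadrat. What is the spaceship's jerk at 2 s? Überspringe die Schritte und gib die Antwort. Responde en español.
La respuesta es 0.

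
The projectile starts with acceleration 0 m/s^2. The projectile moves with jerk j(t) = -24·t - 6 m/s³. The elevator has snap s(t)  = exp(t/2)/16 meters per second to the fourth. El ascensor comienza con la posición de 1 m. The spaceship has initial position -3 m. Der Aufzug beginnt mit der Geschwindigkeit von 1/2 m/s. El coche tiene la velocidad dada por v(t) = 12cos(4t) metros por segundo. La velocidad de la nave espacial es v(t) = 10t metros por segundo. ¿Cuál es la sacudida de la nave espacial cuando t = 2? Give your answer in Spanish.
Para resolver esto, necesitamos tomar 2 derivadas de nuestra ecuación de la velocidad v(t) = 10·t. Tomando d/dt de v(t), encontramos a(t) = 10. Derivando la aceleración, obtenemos la sacudida: j(t) = 0. Usando j(t) = 0 y sustituyendo t = 2, encontramos j = 0.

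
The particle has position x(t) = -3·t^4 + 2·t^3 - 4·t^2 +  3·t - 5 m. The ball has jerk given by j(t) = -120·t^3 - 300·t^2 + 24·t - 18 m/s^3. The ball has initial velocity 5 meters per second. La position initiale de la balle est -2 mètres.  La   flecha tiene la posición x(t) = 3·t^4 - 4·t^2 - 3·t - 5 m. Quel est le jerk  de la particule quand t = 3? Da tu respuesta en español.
Para resolver esto, necesitamos tomar 3 derivadas de nuestra ecuación de la posición x(t) = -3·t^4 + 2·t^3 - 4·t^2 + 3·t - 5. Tomando d/dt de x(t), encontramos v(t) = -12·t^3 + 6·t^2 - 8·t + 3. Derivando la velocidad, obtenemos la aceleración: a(t) = -36·t^2 + 12·t - 8. La derivada de la aceleración da la sacudida: j(t) = 12 - 72·t. Usando j(t) = 12 - 72·t y sustituyendo t = 3, encontramos j = -204.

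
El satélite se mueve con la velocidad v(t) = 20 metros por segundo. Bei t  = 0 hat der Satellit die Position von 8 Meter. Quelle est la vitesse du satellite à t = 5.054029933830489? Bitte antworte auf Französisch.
Nous avons la vitesse v(t) = 20. En substituant t = 5.054029933830489: v(5.054029933830489) = 20.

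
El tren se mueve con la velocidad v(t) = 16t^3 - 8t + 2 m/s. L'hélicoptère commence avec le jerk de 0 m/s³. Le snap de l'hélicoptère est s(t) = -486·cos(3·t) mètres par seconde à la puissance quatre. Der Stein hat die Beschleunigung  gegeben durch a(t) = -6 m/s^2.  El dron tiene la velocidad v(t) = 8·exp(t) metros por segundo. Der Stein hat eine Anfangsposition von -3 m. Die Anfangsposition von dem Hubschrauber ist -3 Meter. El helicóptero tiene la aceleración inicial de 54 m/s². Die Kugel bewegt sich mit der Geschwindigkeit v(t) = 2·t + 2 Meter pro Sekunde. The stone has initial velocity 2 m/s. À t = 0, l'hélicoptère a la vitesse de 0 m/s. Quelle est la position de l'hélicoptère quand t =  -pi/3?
Pour résoudre ceci, nous devons prendre 4 primitives de notre équation du snap s(t) = -486·cos(3·t). En intégrant le snap et en utilisant la condition initiale j(0) = 0, nous obtenons j(t) = -162·sin(3·t). En intégrant le jerk et en utilisant la condition initiale a(0) = 54, nous obtenons a(t) = 54·cos(3·t). En prenant ∫a(t)dt et en appliquant v(0) = 0, nous trouvons v(t) = 18·sin(3·t). La primitive de la vitesse, avec x(0) = -3, donne la position: x(t) = 3 - 6·cos(3·t). De l'équation de la position x(t) = 3 - 6·cos(3·t), nous substituons t = -pi/3 pour obtenir x = 9.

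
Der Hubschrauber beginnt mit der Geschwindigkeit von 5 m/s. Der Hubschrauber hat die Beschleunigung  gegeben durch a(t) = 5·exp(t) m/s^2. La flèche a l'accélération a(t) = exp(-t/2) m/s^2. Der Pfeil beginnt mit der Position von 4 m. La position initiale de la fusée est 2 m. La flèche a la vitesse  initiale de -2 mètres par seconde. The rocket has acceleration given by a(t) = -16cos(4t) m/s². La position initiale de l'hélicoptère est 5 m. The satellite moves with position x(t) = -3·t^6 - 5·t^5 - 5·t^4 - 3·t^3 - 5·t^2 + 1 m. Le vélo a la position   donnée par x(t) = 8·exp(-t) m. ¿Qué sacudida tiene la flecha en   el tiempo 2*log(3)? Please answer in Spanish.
Partiendo de la aceleración a(t) = exp(-t/2), tomamos 1 derivada. Derivando la aceleración, obtenemos la sacudida: j(t) = -exp(-t/2)/2. Usando j(t) = -exp(-t/2)/2 y sustituyendo t = 2*log(3), encontramos j = -1/6.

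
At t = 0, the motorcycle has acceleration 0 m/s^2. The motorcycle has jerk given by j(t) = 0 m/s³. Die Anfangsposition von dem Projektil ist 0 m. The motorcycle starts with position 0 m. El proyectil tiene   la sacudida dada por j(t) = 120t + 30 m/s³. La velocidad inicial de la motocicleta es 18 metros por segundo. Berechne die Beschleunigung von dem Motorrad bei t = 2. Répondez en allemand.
Um dies zu lösen, müssen wir 1 Integral unserer Gleichung für den Ruck j(t) = 0 finden. Die Stammfunktion von dem Ruck, mit a(0) = 0, ergibt die Beschleunigung: a(t) = 0. Wir haben die Beschleunigung a(t) = 0. Durch Einsetzen von t = 2: a(2) = 0.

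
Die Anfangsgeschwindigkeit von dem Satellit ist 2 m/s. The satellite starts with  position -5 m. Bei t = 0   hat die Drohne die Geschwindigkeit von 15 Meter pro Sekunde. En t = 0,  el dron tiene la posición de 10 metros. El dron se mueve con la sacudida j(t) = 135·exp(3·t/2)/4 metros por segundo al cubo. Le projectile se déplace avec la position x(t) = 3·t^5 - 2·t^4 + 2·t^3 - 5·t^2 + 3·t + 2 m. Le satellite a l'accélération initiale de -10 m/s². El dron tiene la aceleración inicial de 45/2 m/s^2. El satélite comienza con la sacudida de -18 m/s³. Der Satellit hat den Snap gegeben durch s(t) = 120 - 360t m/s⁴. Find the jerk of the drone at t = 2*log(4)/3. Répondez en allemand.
Wir haben den Ruck j(t) = 135·exp(3·t/2)/4. Durch Einsetzen von t = 2*log(4)/3: j(2*log(4)/3) = 135.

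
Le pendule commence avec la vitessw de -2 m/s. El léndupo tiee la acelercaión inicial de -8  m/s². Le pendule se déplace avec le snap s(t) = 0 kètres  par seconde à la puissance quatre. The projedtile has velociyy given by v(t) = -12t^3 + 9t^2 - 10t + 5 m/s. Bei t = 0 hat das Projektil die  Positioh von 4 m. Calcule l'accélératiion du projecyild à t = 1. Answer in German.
Wir müssen unsere Gleichung für die Geschwindigkeit v(t) = -12·t^3 + 9·t^2 - 10·t + 5 1-mal ableiten. Durch Ableiten von der Geschwindigkeit erhalten wir die Beschleunigung: a(t) = -36·t^2 + 18·t - 10. Aus der Gleichung für die Beschleunigung a(t) = -36·t^2 + 18·t - 10, setzen wir t = 1 ein und erhalten a = -28.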